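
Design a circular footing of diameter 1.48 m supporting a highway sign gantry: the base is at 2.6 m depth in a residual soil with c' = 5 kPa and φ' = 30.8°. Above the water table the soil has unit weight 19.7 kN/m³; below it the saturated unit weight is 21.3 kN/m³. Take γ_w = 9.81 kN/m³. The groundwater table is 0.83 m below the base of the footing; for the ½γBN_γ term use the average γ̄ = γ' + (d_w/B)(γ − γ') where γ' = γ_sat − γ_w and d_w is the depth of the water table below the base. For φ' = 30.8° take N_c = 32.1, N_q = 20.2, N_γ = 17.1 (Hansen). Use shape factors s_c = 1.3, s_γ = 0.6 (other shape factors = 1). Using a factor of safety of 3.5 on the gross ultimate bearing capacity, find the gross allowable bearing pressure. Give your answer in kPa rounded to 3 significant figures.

q_all ≈ 390 kPa

Effective surcharge at the founding depth q = γ·D_f = 19.7 × 2.6 = 51.22 kPa.
With d_w = 0.83 m < B, γ̄ = 11.49 + (0.83/1.48) × (19.7 − 11.49) = 16.094 kN/m³.
q_ult = c·N_c·s_c + q·N_q + 0.5·γ·B·N_γ·s_γ
     = 5 × 32.1 × 1.3 + 51.22 × 20.2 + 0.5 × 16.094 × 1.48 × 17.1 × 0.6
     = 208.65 + 1034.6 + 122.19 = 1365.5 kPa.
q_all = 1365.5 / 3.5 = 390.14 kPa.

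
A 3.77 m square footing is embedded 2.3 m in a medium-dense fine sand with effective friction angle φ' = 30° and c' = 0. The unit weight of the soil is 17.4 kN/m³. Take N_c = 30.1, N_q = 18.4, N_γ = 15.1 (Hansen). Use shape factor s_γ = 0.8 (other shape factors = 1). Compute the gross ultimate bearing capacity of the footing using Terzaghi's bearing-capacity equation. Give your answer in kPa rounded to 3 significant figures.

q_ult ≈ 1130 kPa

Overburden at base level: q = 17.4 × 2.3 = 40.02 kPa.
Surcharge term q·N_q = 40.02 × 18.4 = 736.37 kPa; self-weight term 0.5·γ·B·N_γ·s_γ = 0.5 × 17.4 × 3.77 × 15.1 × 0.8 = 396.21 kPa.
q_ult = 736.37 + 396.21 = 1132.6 kPa.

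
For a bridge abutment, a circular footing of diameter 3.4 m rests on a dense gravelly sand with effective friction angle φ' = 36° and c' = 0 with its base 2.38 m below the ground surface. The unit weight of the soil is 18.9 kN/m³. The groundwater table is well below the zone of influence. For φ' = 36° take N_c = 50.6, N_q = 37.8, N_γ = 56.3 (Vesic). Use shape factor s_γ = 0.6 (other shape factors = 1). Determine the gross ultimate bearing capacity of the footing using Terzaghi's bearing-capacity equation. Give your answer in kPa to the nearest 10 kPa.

q_ult ≈ 2790 kPa

q = γ·D_f = 18.9 × 2.38 = 44.982 kPa.
q·N_q = 44.982 × 37.8 = 1700.3 kPa
0.5·γ·B·N_γ·s_γ = 0.5 × 18.9 × 3.4 × 56.3 × 0.6 = 1085.4 kPa
q_ult = 1700.3 + 1085.4 = 2785.7 kPa.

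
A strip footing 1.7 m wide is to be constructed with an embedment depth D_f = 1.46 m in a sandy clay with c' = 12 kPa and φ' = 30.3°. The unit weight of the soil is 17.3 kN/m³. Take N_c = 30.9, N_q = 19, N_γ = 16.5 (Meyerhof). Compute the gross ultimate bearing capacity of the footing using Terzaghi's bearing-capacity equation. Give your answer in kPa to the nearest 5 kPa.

Overburden at base level: q = 17.3 × 1.46 = 25.258 kPa.
Cohesion term c·N_c = 12 × 30.9 = 370.8 kPa; surcharge term q·N_q = 25.258 × 19 = 479.9 kPa; self-weight term 0.5·γ·B·N_γ = 0.5 × 17.3 × 1.7 × 16.5 = 242.63 kPa.
q_ult = 370.8 + 479.9 + 242.63 = 1093.3 kPa.

q_ult ≈ 1095 kPa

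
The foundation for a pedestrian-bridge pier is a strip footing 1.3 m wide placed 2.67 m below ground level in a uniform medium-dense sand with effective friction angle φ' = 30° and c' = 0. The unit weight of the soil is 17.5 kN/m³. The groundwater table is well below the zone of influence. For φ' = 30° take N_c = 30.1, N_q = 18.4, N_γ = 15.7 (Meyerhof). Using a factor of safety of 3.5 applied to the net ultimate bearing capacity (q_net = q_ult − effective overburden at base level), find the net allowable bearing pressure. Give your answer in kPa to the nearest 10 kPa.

Overburden at base level: q = 17.5 × 2.67 = 46.725 kPa.
Surcharge term q·N_q = 46.725 × 18.4 = 859.74 kPa; self-weight term 0.5·γ·B·N_γ = 0.5 × 17.5 × 1.3 × 15.7 = 178.59 kPa.
q_ult = 859.74 + 178.59 = 1038.3 kPa.
Net ultimate: q_net = 1038.3 − 46.725 = 991.6 kPa.
q_all(net) = 991.6 / 3.5 = 283.31 kPa.

q_all(net) ≈ 280 kPa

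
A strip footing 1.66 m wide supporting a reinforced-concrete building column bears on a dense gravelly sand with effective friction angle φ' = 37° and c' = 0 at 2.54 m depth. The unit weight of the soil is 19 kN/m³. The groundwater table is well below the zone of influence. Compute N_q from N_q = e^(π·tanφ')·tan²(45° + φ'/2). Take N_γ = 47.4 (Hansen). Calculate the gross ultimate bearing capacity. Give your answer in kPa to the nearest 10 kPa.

tan37° = 0.7536, so N_q = e^(π×0.7536)·tan²(63.5°) = 10.669 × 4.023 = 42.92.
Effective surcharge at the founding depth q = γ·D_f = 19 × 2.54 = 48.26 kPa.
q_ult = q·N_q + 0.5·γ·B·N_γ
     = 48.26 × 42.92 + 0.5 × 19 × 1.66 × 47.4
     = 2071.3 + 747.5 = 2818.8 kPa.

q_ult ≈ 2820 kPa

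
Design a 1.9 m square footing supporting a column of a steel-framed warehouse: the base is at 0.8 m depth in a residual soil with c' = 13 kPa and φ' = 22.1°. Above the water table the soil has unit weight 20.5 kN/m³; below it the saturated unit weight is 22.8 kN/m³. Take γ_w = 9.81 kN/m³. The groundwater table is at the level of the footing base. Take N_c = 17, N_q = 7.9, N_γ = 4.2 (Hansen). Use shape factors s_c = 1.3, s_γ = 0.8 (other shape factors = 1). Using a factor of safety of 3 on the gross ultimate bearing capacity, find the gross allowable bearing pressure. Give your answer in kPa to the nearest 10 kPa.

q = γ·D_f = 20.5 × 0.8 = 16.4 kPa.
For the ½γBN_γ term take γ' = 22.8 − 9.81 = 12.99 kN/m³ (soil below base is submerged).
c·N_c·s_c = 13 × 17 × 1.3 = 287.3 kPa
q·N_q = 16.4 × 7.9 = 129.56 kPa
0.5·γ·B·N_γ·s_γ = 0.5 × 12.99 × 1.9 × 4.2 × 0.8 = 41.464 kPa
q_ult = 287.3 + 129.56 + 41.464 = 458.32 kPa.
q_all = 458.32 / 3 = 152.77 kPa.

q_all ≈ 150 kPa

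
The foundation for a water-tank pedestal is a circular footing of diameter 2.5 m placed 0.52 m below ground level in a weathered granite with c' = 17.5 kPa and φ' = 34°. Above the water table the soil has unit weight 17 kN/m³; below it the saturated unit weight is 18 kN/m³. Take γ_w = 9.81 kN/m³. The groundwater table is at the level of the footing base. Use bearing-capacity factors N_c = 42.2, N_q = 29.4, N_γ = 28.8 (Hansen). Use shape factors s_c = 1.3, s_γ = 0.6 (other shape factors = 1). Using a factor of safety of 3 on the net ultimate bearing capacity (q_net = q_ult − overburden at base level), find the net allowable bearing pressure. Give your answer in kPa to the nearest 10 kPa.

q = γ·D_f = 17 × 0.52 = 8.84 kPa.
For the ½γBN_γ term take γ' = 18 − 9.81 = 8.19 kN/m³ (soil below base is submerged).
c·N_c·s_c = 17.5 × 42.2 × 1.3 = 960.05 kPa
q·N_q = 8.84 × 29.4 = 259.9 kPa
0.5·γ·B·N_γ·s_γ = 0.5 × 8.19 × 2.5 × 28.8 × 0.6 = 176.9 kPa
q_ult = 960.05 + 259.9 + 176.9 = 1396.8 kPa.
q_net = 1396.8 − 8.84 = 1388 kPa.
q_all(net) = 1388 / 3 = 462.67 kPa.

q_all(net) ≈ 460 kPa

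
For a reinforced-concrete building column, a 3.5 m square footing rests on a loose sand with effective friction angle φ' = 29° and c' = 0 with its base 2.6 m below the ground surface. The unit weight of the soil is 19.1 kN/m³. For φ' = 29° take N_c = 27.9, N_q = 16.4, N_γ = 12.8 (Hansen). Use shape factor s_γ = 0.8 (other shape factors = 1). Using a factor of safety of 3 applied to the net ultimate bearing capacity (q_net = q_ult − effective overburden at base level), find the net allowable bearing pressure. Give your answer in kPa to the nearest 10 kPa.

q = γ·D_f = 19.1 × 2.6 = 49.66 kPa.
q·N_q = 49.66 × 16.4 = 814.42 kPa
0.5·γ·B·N_γ·s_γ = 0.5 × 19.1 × 3.5 × 12.8 × 0.8 = 342.27 kPa
q_ult = 814.42 + 342.27 = 1156.7 kPa.
Net ultimate: q_net = 1156.7 − 49.66 = 1107 kPa.
q_all(net) = 1107 / 3 = 369.01 kPa.

q_all(net) ≈ 370 kPa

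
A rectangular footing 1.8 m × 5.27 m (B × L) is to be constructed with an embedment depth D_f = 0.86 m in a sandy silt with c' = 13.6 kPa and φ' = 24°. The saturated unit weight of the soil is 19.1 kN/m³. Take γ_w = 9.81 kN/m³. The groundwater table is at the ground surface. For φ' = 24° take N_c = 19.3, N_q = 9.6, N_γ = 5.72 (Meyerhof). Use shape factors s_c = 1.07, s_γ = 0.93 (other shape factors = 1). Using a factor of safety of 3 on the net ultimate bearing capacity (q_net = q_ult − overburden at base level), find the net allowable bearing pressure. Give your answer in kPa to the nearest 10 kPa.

Water table at ground surface, so effective unit weight γ' = 19.1 − 9.81 = 9.29 kN/m³ is used throughout; overburden q = 9.29 × 0.86 = 7.9894 kPa; the same γ' applies in the ½γBN_γ term.
Cohesion term c·N_c·s_c = 13.6 × 19.3 × 1.07 = 280.85 kPa; surcharge term q·N_q = 7.9894 × 9.6 = 76.698 kPa; self-weight term 0.5·γ·B·N_γ·s_γ = 0.5 × 9.29 × 1.8 × 5.72 × 0.93 = 44.477 kPa.
q_ult = 280.85 + 76.698 + 44.477 = 402.03 kPa.
q_net = 402.03 − 7.9894 = 394.04 kPa.
q_all(net) = 394.04 / 3 = 131.35 kPa.

q_all(net) ≈ 130 kPa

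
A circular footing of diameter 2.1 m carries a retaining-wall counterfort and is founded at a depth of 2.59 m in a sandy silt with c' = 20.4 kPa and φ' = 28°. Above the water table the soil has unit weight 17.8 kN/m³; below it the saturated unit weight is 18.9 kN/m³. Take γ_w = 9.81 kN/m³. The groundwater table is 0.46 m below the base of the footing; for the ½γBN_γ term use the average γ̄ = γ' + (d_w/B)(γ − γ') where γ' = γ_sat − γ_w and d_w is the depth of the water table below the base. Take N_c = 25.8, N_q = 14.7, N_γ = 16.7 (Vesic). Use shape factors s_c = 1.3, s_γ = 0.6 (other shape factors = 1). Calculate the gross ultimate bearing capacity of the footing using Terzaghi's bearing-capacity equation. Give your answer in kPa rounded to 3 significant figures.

Overburden at base level: q = 17.8 × 2.59 = 46.102 kPa.
The water table is 0.46 m below the base (< B = 2.1 m), so the ½γBN_γ term uses γ̄ = γ' + (d_w/B)(γ − γ') = 9.09 + (0.46/2.1)(17.8 − 9.09) = 10.998 kN/m³.
Cohesion term c·N_c·s_c = 20.4 × 25.8 × 1.3 = 684.22 kPa; surcharge term q·N_q = 46.102 × 14.7 = 677.7 kPa; self-weight term 0.5·γ·B·N_γ·s_γ = 0.5 × 10.998 × 2.1 × 16.7 × 0.6 = 115.71 kPa.
q_ult = 684.22 + 677.7 + 115.71 = 1477.6 kPa.

q_ult ≈ 1480 kPa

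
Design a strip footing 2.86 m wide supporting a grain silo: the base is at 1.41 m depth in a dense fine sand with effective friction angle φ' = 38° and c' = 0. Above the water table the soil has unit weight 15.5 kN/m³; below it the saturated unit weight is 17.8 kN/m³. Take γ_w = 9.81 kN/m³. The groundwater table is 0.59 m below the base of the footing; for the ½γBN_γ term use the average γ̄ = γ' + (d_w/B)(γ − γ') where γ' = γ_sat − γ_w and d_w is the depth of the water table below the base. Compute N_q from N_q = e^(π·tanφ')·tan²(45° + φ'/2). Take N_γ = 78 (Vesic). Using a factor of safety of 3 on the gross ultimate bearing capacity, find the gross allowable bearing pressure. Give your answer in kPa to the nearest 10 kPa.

q_all ≈ 710 kPa

N_q = e^(π·tan38°)·tan²(64°) = 48.93.
Overburden at base level: q = 15.5 × 1.41 = 21.855 kPa.
The water table is 0.59 m below the base (< B = 2.86 m), so the ½γBN_γ term uses γ̄ = γ' + (d_w/B)(γ − γ') = 7.99 + (0.59/2.86)(15.5 − 7.99) = 9.5393 kN/m³.
Surcharge term q·N_q = 21.855 × 48.933 = 1069.4 kPa; self-weight term 0.5·γ·B·N_γ = 0.5 × 9.5393 × 2.86 × 78 = 1064 kPa.
q_ult = 1069.4 + 1064 = 2133.4 kPa.
q_all = 2133.4 / 3 = 711.15 kPa.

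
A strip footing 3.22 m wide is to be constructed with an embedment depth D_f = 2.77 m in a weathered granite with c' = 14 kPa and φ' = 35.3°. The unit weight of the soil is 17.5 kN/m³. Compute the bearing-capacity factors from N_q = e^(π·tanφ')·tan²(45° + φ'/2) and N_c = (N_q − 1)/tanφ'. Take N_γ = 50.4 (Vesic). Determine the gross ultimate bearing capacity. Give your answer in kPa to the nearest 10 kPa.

q_ult ≈ 3760 kPa

tan35.3° = 0.708, so N_q = e^(π×0.708)·tan²(62.65°) = 9.248 × 3.738 = 34.57.
N_c = (34.57 − 1)/tan35.3° = 47.41.
Overburden at base level: q = 17.5 × 2.77 = 48.475 kPa.
Cohesion term c·N_c = 14 × 47.406 = 663.68 kPa; surcharge term q·N_q = 48.475 × 34.565 = 1675.6 kPa; self-weight term 0.5·γ·B·N_γ = 0.5 × 17.5 × 3.22 × 50.4 = 1420 kPa.
q_ult = 663.68 + 1675.6 + 1420 = 3759.3 kPa.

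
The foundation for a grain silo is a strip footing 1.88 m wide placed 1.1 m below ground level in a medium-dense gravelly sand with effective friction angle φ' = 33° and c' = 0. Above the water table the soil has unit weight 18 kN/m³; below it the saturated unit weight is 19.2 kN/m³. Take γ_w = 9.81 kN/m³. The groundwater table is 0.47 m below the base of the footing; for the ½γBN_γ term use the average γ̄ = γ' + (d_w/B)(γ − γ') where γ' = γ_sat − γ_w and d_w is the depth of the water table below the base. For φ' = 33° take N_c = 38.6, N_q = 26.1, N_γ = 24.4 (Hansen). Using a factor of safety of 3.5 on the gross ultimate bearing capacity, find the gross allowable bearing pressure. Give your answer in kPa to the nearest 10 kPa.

q = γ·D_f = 18 × 1.1 = 19.8 kPa.
γ' = 9.39 kN/m³; averaging over the depth B below the base, γ̄ = γ' + (d_w/B)(γ − γ') = 11.542 kN/m³.
q·N_q = 19.8 × 26.1 = 516.78 kPa
0.5·γ·B·N_γ = 0.5 × 11.542 × 1.88 × 24.4 = 264.74 kPa
q_ult = 516.78 + 264.74 = 781.52 kPa.
q_all = 781.52 / 3.5 = 223.29 kPa.

q_all ≈ 220 kPa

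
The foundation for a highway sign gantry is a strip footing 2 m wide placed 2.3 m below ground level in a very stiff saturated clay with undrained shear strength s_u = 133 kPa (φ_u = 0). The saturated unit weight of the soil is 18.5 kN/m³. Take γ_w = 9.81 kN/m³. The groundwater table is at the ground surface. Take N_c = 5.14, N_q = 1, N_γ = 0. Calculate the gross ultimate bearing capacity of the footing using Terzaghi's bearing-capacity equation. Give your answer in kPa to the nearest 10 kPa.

With the water table at the surface the whole profile is submerged: γ' = 18.5 − 9.81 = 8.69 kN/m³, so q = γ'·D_f = 19.987 kPa.
q_ult = c·N_c + q·N_q
     = 133 × 5.14 + 19.987 × 1
     = 683.62 + 19.987 = 703.61 kPa.

q_ult ≈ 700 kPa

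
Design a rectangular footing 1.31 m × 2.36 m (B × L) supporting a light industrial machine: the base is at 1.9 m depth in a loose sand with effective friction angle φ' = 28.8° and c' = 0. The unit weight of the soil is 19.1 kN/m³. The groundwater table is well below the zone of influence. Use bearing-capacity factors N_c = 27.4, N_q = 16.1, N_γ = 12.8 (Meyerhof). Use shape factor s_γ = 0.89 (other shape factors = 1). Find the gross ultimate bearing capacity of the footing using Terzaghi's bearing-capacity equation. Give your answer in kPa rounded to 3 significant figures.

Overburden at base level: q = 19.1 × 1.9 = 36.29 kPa.
Surcharge term q·N_q = 36.29 × 16.1 = 584.27 kPa; self-weight term 0.5·γ·B·N_γ·s_γ = 0.5 × 19.1 × 1.31 × 12.8 × 0.89 = 142.52 kPa.
q_ult = 584.27 + 142.52 = 726.79 kPa.

q_ult ≈ 727 kPa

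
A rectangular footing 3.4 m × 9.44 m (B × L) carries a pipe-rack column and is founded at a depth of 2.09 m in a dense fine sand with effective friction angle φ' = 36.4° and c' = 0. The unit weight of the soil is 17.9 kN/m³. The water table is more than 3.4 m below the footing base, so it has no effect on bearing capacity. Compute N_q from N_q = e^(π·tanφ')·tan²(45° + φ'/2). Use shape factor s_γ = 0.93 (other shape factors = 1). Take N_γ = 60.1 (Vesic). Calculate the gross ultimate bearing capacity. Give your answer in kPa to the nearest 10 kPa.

q_ult ≈ 3190 kPa

tan36.4° = 0.7373, so N_q = e^(π×0.7373)·tan²(63.2°) = 10.137 × 3.919 = 39.73.
q = γ·D_f = 17.9 × 2.09 = 37.411 kPa.
q·N_q = 37.411 × 39.727 = 1486.2 kPa
0.5·γ·B·N_γ·s_γ = 0.5 × 17.9 × 3.4 × 60.1 × 0.93 = 1700.8 kPa
q_ult = 1486.2 + 1700.8 = 3187.1 kPa.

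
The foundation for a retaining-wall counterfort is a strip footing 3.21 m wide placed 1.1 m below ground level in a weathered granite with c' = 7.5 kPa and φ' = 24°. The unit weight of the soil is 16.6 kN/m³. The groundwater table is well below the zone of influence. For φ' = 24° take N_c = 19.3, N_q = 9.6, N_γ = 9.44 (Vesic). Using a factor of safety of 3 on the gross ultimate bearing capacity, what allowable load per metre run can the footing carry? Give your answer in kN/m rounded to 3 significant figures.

≈ 612 kN/m

q = γ·D_f = 16.6 × 1.1 = 18.26 kPa.
c·N_c = 7.5 × 19.3 = 144.75 kPa
q·N_q = 18.26 × 9.6 = 175.3 kPa
0.5·γ·B·N_γ = 0.5 × 16.6 × 3.21 × 9.44 = 251.51 kPa
q_ult = 144.75 + 175.3 + 251.51 = 571.56 kPa.
Gross allowable pressure q_all = 571.56 / 3 = 190.52 kPa.
Allowable wall load = q_all × B = 190.52 × 3.21 = 611.56 kN per metre run.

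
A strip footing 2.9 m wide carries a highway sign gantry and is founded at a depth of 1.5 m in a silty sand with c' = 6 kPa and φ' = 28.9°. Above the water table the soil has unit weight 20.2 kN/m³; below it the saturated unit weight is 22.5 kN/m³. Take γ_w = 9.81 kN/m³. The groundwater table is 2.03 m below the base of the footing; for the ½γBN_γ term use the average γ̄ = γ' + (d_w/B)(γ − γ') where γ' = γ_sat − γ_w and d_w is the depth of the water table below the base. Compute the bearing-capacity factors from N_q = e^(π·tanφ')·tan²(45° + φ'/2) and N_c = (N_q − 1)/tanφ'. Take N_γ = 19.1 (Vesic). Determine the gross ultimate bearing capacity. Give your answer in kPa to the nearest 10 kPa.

tan28.9° = 0.552, so N_q = e^(π×0.552)·tan²(59.45°) = 5.665 × 2.871 = 16.26.
N_c = (16.26 − 1)/tan28.9° = 27.65.
q = γ·D_f = 20.2 × 1.5 = 30.3 kPa.
γ' = 12.69 kN/m³; averaging over the depth B below the base, γ̄ = γ' + (d_w/B)(γ − γ') = 17.947 kN/m³.
c·N_c = 6 × 27.645 = 165.87 kPa
q·N_q = 30.3 × 16.261 = 492.71 kPa
0.5·γ·B·N_γ = 0.5 × 17.947 × 2.9 × 19.1 = 497.04 kPa
q_ult = 165.87 + 492.71 + 497.04 = 1155.6 kPa.

q_ult ≈ 1160 kPa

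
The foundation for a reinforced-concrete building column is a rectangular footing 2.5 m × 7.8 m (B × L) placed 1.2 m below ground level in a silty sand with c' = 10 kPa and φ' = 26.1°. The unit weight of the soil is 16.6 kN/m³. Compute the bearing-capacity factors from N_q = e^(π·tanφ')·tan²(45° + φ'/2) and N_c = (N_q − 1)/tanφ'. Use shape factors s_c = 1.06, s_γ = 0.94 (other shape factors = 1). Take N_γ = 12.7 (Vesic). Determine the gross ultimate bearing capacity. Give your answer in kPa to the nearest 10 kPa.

tan26.1° = 0.4899, so N_q = e^(π×0.4899)·tan²(58.05°) = 4.66 × 2.571 = 11.98.
N_c = (11.98 − 1)/tan26.1° = 22.42.
Effective surcharge at the founding depth q = γ·D_f = 16.6 × 1.2 = 19.92 kPa.
q_ult = c·N_c·s_c + q·N_q + 0.5·γ·B·N_γ·s_γ
     = 10 × 22.416 × 1.06 + 19.92 × 11.981 + 0.5 × 16.6 × 2.5 × 12.7 × 0.94
     = 237.61 + 238.67 + 247.71 = 723.99 kPa.

q_ult ≈ 720 kPa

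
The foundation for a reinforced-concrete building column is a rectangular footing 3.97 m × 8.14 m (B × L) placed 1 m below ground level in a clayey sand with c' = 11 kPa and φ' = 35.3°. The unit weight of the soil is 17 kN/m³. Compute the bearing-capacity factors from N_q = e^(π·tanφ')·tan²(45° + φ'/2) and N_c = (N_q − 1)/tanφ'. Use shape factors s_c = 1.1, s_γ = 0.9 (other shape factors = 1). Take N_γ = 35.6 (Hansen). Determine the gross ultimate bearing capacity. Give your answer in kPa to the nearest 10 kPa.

q_ult ≈ 2240 kPa

tan35.3° = 0.708, so N_q = e^(π×0.708)·tan²(62.65°) = 9.248 × 3.738 = 34.57.
N_c = (34.57 − 1)/tan35.3° = 47.41.
Overburden at base level: q = 17 × 1 = 17 kPa.
Cohesion term c·N_c·s_c = 11 × 47.406 × 1.1 = 573.61 kPa; surcharge term q·N_q = 17 × 34.565 = 587.61 kPa; self-weight term 0.5·γ·B·N_γ·s_γ = 0.5 × 17 × 3.97 × 35.6 × 0.9 = 1081.2 kPa.
q_ult = 573.61 + 587.61 + 1081.2 = 2242.4 kPa.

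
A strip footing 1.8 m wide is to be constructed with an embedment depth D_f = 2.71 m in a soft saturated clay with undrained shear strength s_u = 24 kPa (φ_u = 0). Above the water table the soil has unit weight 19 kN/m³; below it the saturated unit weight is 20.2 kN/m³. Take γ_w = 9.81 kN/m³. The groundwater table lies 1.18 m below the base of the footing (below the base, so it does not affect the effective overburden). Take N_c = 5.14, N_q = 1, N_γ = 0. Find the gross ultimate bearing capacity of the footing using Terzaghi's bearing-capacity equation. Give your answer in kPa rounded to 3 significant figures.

q_ult ≈ 175 kPa

Overburden at base level: q = 19 × 2.71 = 51.49 kPa.
Cohesion term c·N_c = 24 × 5.14 = 123.36 kPa; surcharge term q·N_q = 51.49 × 1 = 51.49 kPa.
q_ult = 123.36 + 51.49 = 174.85 kPa.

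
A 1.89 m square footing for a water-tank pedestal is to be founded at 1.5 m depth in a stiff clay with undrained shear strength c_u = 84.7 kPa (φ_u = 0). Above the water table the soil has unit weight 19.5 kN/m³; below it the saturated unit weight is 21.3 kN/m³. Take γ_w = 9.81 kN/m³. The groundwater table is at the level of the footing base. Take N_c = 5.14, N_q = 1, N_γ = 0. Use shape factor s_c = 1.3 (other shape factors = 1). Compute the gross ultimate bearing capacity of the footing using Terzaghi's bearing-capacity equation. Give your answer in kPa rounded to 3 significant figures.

Overburden at base level: q = 19.5 × 1.5 = 29.25 kPa.
Cohesion term c·N_c·s_c = 84.7 × 5.14 × 1.3 = 565.97 kPa; surcharge term q·N_q = 29.25 × 1 = 29.25 kPa.
q_ult = 565.97 + 29.25 = 595.22 kPa.

q_ult ≈ 595 kPa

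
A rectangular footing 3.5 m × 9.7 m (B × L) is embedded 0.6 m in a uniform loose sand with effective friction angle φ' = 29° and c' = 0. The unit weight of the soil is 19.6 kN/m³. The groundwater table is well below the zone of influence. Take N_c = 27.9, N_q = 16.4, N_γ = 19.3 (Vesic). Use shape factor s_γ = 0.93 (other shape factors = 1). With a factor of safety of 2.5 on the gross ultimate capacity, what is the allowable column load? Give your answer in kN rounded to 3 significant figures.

Overburden at base level: q = 19.6 × 0.6 = 11.76 kPa.
Surcharge term q·N_q = 11.76 × 16.4 = 192.86 kPa; self-weight term 0.5·γ·B·N_γ·s_γ = 0.5 × 19.6 × 3.5 × 19.3 × 0.93 = 615.65 kPa.
q_ult = 192.86 + 615.65 = 808.51 kPa.
Gross allowable pressure q_all = 808.51 / 2.5 = 323.41 kPa.
Footing area = 33.95 m², so allowable column load = 323.41 × 33.95 = 10980 kN.

P_all ≈ 11000 kN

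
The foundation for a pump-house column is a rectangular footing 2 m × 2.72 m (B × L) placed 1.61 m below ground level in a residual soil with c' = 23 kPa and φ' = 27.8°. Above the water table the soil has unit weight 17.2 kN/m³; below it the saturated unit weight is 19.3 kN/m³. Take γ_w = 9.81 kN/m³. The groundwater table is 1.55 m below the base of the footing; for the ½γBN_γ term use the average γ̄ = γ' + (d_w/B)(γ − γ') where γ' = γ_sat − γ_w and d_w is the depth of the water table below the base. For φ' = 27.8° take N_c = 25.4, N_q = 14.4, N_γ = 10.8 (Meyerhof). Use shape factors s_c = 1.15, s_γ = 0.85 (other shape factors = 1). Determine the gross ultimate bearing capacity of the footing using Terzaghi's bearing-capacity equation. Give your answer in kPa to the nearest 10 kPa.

q_ult ≈ 1210 kPa

Effective surcharge at the founding depth q = γ·D_f = 17.2 × 1.61 = 27.692 kPa.
With d_w = 1.55 m < B, γ̄ = 9.49 + (1.55/2) × (17.2 − 9.49) = 15.465 kN/m³.
q_ult = c·N_c·s_c + q·N_q + 0.5·γ·B·N_γ·s_γ
     = 23 × 25.4 × 1.15 + 27.692 × 14.4 + 0.5 × 15.465 × 2 × 10.8 × 0.85
     = 671.83 + 398.76 + 141.97 = 1212.6 kPa.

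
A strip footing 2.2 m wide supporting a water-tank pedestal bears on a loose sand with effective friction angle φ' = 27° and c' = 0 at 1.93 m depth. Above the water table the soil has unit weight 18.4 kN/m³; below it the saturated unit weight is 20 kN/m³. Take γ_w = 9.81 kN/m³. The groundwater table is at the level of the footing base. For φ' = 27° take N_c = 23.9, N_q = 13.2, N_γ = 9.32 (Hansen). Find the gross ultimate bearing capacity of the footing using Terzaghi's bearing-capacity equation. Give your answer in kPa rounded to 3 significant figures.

q_ult ≈ 573 kPa

Overburden at base level: q = 18.4 × 1.93 = 35.512 kPa.
Below the base the soil is submerged, so the ½γBN_γ term uses γ' = 20 − 9.81 = 10.19 kN/m³.
Surcharge term q·N_q = 35.512 × 13.2 = 468.76 kPa; self-weight term 0.5·γ·B·N_γ = 0.5 × 10.19 × 2.2 × 9.32 = 104.47 kPa.
q_ult = 468.76 + 104.47 = 573.23 kPa.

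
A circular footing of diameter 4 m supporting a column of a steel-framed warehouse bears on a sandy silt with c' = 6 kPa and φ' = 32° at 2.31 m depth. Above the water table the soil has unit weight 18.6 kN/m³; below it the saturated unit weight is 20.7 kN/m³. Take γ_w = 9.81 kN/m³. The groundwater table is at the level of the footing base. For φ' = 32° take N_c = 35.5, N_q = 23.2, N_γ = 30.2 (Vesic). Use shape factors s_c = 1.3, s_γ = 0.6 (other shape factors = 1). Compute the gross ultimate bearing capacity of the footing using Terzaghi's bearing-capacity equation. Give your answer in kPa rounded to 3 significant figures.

q = γ·D_f = 18.6 × 2.31 = 42.966 kPa.
For the ½γBN_γ term take γ' = 20.7 − 9.81 = 10.89 kN/m³ (soil below base is submerged).
c·N_c·s_c = 6 × 35.5 × 1.3 = 276.9 kPa
q·N_q = 42.966 × 23.2 = 996.81 kPa
0.5·γ·B·N_γ·s_γ = 0.5 × 10.89 × 4 × 30.2 × 0.6 = 394.65 kPa
q_ult = 276.9 + 996.81 + 394.65 = 1668.4 kPa.

q_ult ≈ 1670 kPa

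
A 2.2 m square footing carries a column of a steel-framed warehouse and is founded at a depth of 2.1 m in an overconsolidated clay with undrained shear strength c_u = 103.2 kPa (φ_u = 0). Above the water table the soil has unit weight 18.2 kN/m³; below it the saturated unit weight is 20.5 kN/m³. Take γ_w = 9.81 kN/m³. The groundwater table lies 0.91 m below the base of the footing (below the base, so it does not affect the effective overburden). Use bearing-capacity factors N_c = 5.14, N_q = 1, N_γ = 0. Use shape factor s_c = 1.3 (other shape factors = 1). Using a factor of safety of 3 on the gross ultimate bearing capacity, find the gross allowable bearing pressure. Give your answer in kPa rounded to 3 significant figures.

q = γ·D_f = 18.2 × 2.1 = 38.22 kPa.
c·N_c·s_c = 103.2 × 5.14 × 1.3 = 689.58 kPa
q·N_q = 38.22 × 1 = 38.22 kPa
q_ult = 689.58 + 38.22 = 727.8 kPa.
q_all = 727.8 / 3 = 242.6 kPa.

q_all ≈ 243 kPa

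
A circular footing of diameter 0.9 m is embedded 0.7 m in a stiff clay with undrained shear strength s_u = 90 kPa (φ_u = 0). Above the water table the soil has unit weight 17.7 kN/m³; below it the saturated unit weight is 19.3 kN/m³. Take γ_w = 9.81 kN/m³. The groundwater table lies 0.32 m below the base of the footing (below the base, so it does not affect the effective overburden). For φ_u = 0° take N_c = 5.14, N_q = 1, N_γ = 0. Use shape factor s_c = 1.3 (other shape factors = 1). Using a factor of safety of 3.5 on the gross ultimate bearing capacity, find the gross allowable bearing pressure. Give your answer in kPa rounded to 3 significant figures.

q = γ·D_f = 17.7 × 0.7 = 12.39 kPa.
c·N_c·s_c = 90 × 5.14 × 1.3 = 601.38 kPa
q·N_q = 12.39 × 1 = 12.39 kPa
q_ult = 601.38 + 12.39 = 613.77 kPa.
q_all = 613.77 / 3.5 = 175.36 kPa.

q_all ≈ 175 kPa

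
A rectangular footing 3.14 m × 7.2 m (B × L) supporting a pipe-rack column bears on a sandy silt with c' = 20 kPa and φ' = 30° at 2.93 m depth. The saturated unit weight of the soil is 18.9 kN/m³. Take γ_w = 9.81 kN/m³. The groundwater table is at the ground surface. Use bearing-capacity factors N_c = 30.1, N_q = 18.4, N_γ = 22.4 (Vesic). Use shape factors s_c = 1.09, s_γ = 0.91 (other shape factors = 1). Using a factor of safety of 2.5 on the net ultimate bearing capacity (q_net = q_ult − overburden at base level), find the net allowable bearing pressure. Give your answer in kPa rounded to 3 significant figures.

Water table at ground surface, so effective unit weight γ' = 18.9 − 9.81 = 9.09 kN/m³ is used throughout; overburden q = 9.09 × 2.93 = 26.634 kPa; the same γ' applies in the ½γBN_γ term.
Cohesion term c·N_c·s_c = 20 × 30.1 × 1.09 = 656.18 kPa; surcharge term q·N_q = 26.634 × 18.4 = 490.06 kPa; self-weight term 0.5·γ·B·N_γ·s_γ = 0.5 × 9.09 × 3.14 × 22.4 × 0.91 = 290.91 kPa.
q_ult = 656.18 + 490.06 + 290.91 = 1437.1 kPa.
q_net = 1437.1 − 26.634 = 1410.5 kPa.
q_all(net) = 1410.5 / 2.5 = 564.21 kPa.

q_all(net) ≈ 564 kPa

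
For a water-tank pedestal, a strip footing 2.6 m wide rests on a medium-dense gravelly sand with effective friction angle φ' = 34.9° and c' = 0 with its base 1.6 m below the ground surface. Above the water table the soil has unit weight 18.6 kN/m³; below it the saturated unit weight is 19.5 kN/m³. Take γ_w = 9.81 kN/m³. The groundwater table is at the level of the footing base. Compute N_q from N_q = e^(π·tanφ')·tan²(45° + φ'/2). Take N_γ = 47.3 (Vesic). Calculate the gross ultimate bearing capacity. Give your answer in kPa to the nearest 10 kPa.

tan34.9° = 0.6976, so N_q = e^(π×0.6976)·tan²(62.45°) = 8.95 × 3.674 = 32.89.
q = γ·D_f = 18.6 × 1.6 = 29.76 kPa.
For the ½γBN_γ term take γ' = 19.5 − 9.81 = 9.69 kN/m³ (soil below base is submerged).
q·N_q = 29.76 × 32.885 = 978.66 kPa
0.5·γ·B·N_γ = 0.5 × 9.69 × 2.6 × 47.3 = 595.84 kPa
q_ult = 978.66 + 595.84 = 1574.5 kPa.

q_ult ≈ 1570 kPa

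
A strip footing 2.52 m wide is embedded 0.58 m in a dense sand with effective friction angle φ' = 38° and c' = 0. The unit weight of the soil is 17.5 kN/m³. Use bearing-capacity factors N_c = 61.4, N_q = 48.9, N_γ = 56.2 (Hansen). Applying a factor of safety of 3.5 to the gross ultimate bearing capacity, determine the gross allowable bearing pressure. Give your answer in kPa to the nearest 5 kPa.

q_all ≈ 495 kPa

Overburden at base level: q = 17.5 × 0.58 = 10.15 kPa.
Surcharge term q·N_q = 10.15 × 48.9 = 496.33 kPa; self-weight term 0.5·γ·B·N_γ = 0.5 × 17.5 × 2.52 × 56.2 = 1239.2 kPa.
q_ult = 496.33 + 1239.2 = 1735.5 kPa.
q_all = q_ult / FS = 1735.5 / 3.5 = 495.87 kPa.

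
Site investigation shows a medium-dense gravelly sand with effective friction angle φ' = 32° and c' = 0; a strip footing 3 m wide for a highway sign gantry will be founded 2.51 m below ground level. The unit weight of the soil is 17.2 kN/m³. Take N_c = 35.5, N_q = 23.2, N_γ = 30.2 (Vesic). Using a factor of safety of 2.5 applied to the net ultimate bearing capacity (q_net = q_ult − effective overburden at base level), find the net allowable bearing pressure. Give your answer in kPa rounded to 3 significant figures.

q_all(net) ≈ 695 kPa

q = γ·D_f = 17.2 × 2.51 = 43.172 kPa.
q·N_q = 43.172 × 23.2 = 1001.6 kPa
0.5·γ·B·N_γ = 0.5 × 17.2 × 3 × 30.2 = 779.16 kPa
q_ult = 1001.6 + 779.16 = 1780.8 kPa.
Net ultimate: q_net = 1780.8 − 43.172 = 1737.6 kPa.
q_all(net) = 1737.6 / 2.5 = 695.03 kPa.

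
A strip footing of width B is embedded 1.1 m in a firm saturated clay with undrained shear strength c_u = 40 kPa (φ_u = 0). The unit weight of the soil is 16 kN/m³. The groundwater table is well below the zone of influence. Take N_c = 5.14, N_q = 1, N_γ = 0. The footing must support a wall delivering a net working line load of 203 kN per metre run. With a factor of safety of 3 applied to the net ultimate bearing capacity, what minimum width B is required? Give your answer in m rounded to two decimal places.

B = 2.96 m

Effective surcharge at the founding depth q = γ·D_f = 16 × 1.1 = 17.6 kPa.
q_ult = c·N_c + q·N_q
     = 40 × 5.14 + 17.6 × 1
     = 205.6 + 17.6 = 223.2 kPa.
For φ = 0 the ½γBN_γ term vanishes, so q_ult is independent of B. q_net = 223.2 − 17.6 = 205.6 kPa; q_all(net) = 205.6/3 = 68.533 kPa.
Required width B = w / q_all(net) = 203 / 68.533 = 2.962 m.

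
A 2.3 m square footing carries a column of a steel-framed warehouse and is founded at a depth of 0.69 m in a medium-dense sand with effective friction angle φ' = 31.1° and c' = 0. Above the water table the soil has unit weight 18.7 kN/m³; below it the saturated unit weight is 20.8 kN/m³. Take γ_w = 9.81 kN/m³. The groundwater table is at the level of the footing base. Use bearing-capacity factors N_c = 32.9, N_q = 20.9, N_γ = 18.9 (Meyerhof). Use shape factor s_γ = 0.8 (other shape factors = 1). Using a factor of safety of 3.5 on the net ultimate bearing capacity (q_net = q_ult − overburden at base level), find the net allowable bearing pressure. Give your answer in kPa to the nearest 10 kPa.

q_all(net) ≈ 130 kPa

q = γ·D_f = 18.7 × 0.69 = 12.903 kPa.
For the ½γBN_γ term take γ' = 20.8 − 9.81 = 10.99 kN/m³ (soil below base is submerged).
q·N_q = 12.903 × 20.9 = 269.67 kPa
0.5·γ·B·N_γ·s_γ = 0.5 × 10.99 × 2.3 × 18.9 × 0.8 = 191.09 kPa
q_ult = 269.67 + 191.09 = 460.77 kPa.
q_net = 460.77 − 12.903 = 447.86 kPa.
q_all(net) = 447.86 / 3.5 = 127.96 kPa.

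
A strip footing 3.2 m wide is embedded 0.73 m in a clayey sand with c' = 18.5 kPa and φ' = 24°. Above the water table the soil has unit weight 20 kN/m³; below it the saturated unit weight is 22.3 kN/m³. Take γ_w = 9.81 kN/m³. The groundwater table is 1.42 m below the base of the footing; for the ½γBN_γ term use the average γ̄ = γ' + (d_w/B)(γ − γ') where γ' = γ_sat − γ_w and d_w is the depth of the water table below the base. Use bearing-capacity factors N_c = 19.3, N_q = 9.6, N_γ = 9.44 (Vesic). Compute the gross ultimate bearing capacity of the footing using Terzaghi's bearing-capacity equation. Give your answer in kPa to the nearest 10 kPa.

q_ult ≈ 740 kPa

Overburden at base level: q = 20 × 0.73 = 14.6 kPa.
The water table is 1.42 m below the base (< B = 3.2 m), so the ½γBN_γ term uses γ̄ = γ' + (d_w/B)(γ − γ') = 12.49 + (1.42/3.2)(20 − 12.49) = 15.823 kN/m³.
Cohesion term c·N_c = 18.5 × 19.3 = 357.05 kPa; surcharge term q·N_q = 14.6 × 9.6 = 140.16 kPa; self-weight term 0.5·γ·B·N_γ = 0.5 × 15.823 × 3.2 × 9.44 = 238.98 kPa.
q_ult = 357.05 + 140.16 + 238.98 = 736.19 kPa.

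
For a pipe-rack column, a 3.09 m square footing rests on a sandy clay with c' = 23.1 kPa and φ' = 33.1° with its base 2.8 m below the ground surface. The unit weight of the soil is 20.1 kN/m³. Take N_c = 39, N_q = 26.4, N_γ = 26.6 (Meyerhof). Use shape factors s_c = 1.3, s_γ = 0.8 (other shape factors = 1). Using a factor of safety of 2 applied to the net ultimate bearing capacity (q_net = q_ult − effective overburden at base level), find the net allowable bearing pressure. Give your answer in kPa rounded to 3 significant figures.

q_all(net) ≈ 1630 kPa

Overburden at base level: q = 20.1 × 2.8 = 56.28 kPa.
Cohesion term c·N_c·s_c = 23.1 × 39 × 1.3 = 1171.2 kPa; surcharge term q·N_q = 56.28 × 26.4 = 1485.8 kPa; self-weight term 0.5·γ·B·N_γ·s_γ = 0.5 × 20.1 × 3.09 × 26.6 × 0.8 = 660.84 kPa.
q_ult = 1171.2 + 1485.8 + 660.84 = 3317.8 kPa.
Net ultimate: q_net = 3317.8 − 56.28 = 3261.5 kPa.
q_all(net) = 3261.5 / 2 = 1630.8 kPa.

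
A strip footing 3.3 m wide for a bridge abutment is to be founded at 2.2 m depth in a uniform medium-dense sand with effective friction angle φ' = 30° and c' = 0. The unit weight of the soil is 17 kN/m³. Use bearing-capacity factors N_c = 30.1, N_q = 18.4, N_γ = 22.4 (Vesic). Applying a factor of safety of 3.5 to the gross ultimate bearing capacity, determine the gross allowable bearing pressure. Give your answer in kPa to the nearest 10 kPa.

Effective surcharge at the founding depth q = γ·D_f = 17 × 2.2 = 37.4 kPa.
q_ult = q·N_q + 0.5·γ·B·N_γ
     = 37.4 × 18.4 + 0.5 × 17 × 3.3 × 22.4
     = 688.16 + 628.32 = 1316.5 kPa.
q_all = q_ult / FS = 1316.5 / 3.5 = 376.14 kPa.

q_all ≈ 380 kPa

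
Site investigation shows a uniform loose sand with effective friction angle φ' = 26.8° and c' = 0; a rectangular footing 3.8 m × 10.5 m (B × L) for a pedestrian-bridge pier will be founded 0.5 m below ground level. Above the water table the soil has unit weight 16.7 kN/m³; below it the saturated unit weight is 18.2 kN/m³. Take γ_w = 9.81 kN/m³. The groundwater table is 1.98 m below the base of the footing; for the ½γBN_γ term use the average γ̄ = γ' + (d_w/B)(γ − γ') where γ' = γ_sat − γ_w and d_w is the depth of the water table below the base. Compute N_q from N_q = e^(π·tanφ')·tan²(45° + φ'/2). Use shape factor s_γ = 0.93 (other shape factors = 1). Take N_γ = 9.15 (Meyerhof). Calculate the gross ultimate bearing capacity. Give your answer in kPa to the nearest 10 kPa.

tan26.8° = 0.5051, so N_q = e^(π×0.5051)·tan²(58.4°) = 4.889 × 2.642 = 12.92.
Overburden at base level: q = 16.7 × 0.5 = 8.35 kPa.
The water table is 1.98 m below the base (< B = 3.8 m), so the ½γBN_γ term uses γ̄ = γ' + (d_w/B)(γ − γ') = 8.39 + (1.98/3.8)(16.7 − 8.39) = 12.72 kN/m³.
Surcharge term q·N_q = 8.35 × 12.917 = 107.86 kPa; self-weight term 0.5·γ·B·N_γ·s_γ = 0.5 × 12.72 × 3.8 × 9.15 × 0.93 = 205.66 kPa.
q_ult = 107.86 + 205.66 = 313.51 kPa.

q_ult ≈ 310 kPa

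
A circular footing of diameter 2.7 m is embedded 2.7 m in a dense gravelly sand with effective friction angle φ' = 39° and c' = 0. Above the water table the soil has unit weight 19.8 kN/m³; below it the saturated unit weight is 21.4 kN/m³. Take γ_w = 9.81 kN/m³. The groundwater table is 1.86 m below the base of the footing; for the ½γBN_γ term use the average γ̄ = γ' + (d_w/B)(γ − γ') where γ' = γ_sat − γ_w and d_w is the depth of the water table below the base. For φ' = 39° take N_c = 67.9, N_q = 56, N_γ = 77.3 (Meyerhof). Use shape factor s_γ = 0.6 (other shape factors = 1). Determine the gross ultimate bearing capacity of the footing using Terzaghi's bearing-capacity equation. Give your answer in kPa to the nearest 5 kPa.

q = γ·D_f = 19.8 × 2.7 = 53.46 kPa.
γ' = 11.59 kN/m³; averaging over the depth B below the base, γ̄ = γ' + (d_w/B)(γ − γ') = 17.246 kN/m³.
q·N_q = 53.46 × 56 = 2993.8 kPa
0.5·γ·B·N_γ·s_γ = 0.5 × 17.246 × 2.7 × 77.3 × 0.6 = 1079.8 kPa
q_ult = 2993.8 + 1079.8 = 4073.6 kPa.

q_ult ≈ 4075 kPa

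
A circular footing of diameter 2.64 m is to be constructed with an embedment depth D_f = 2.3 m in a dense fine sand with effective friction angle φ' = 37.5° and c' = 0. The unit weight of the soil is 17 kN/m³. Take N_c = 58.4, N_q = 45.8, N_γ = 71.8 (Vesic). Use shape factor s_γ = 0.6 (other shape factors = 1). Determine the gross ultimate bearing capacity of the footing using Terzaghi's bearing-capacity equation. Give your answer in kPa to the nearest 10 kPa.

q_ult ≈ 2760 kPa

q = γ·D_f = 17 × 2.3 = 39.1 kPa.
q·N_q = 39.1 × 45.8 = 1790.8 kPa
0.5·γ·B·N_γ·s_γ = 0.5 × 17 × 2.64 × 71.8 × 0.6 = 966.72 kPa
q_ult = 1790.8 + 966.72 = 2757.5 kPa.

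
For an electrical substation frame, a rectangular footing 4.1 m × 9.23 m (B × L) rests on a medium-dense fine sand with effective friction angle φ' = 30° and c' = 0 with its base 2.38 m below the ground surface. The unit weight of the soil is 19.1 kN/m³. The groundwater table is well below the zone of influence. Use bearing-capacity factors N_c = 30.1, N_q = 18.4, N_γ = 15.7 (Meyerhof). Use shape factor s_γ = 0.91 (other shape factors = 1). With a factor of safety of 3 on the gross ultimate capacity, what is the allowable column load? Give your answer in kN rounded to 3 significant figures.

Effective surcharge at the founding depth q = γ·D_f = 19.1 × 2.38 = 45.458 kPa.
q_ult = q·N_q + 0.5·γ·B·N_γ·s_γ
     = 45.458 × 18.4 + 0.5 × 19.1 × 4.1 × 15.7 × 0.91
     = 836.43 + 559.41 = 1395.8 kPa.
Gross allowable pressure q_all = 1395.8 / 3 = 465.28 kPa.
Footing area = 37.843 m², so allowable column load = 465.28 × 37.843 = 17608 kN.

P_all ≈ 17600 kN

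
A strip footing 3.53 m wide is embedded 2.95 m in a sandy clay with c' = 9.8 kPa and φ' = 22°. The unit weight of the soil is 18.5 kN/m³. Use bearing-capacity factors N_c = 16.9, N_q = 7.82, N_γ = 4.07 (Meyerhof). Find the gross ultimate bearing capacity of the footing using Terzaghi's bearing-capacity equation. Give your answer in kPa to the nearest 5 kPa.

q = γ·D_f = 18.5 × 2.95 = 54.575 kPa.
c·N_c = 9.8 × 16.9 = 165.62 kPa
q·N_q = 54.575 × 7.82 = 426.78 kPa
0.5·γ·B·N_γ = 0.5 × 18.5 × 3.53 × 4.07 = 132.9 kPa
q_ult = 165.62 + 426.78 + 132.9 = 725.29 kPa.

q_ult ≈ 725 kPa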